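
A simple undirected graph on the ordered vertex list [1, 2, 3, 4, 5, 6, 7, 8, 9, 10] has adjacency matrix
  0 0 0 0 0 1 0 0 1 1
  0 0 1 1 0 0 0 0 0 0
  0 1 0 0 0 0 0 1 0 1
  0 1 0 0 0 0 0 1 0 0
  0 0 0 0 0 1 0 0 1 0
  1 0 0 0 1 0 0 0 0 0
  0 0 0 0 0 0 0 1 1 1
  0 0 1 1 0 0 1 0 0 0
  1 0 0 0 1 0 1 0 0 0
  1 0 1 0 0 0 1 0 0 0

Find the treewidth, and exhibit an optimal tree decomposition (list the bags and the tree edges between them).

Each bag holds 3 vertices, so the decomposition has width 2, which upper-bounds the treewidth. For the lower bound, G contains the cycle 5–6–1–9–5, so G is not a forest; only forests have treewidth ≤ 1, hence tw(G) ≥ 2. Hence tw(G) = 2 exactly.

Treewidth 2.
One such decomposition:
Bags: B1 = {5, 6, 9}  B2 = {1, 6, 9}  B3 = {1, 7, 9}  B4 = {1, 7, 10}  B5 = {7, 8, 10}  B6 = {3, 8, 10}  B7 = {3, 4, 8}  B8 = {2, 3, 4}
Tree: B1–B2, B2–B3, B3–B4, B4–B5, B5–B6, B6–B7, B7–B8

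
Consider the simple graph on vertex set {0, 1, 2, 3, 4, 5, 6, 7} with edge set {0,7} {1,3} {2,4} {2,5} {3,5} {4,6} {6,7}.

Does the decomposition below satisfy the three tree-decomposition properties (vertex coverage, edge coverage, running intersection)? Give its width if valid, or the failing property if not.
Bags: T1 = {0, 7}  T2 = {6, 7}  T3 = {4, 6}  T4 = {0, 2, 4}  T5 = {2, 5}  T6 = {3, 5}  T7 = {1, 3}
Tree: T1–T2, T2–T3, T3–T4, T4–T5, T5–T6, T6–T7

A tree decomposition must satisfy three properties: every vertex lies in some bag; for every edge, both endpoints lie together in some bag; and for every vertex, the bags containing it form a connected subtree. Here bags containing vertex 0 are not connected in the tree, so the decomposition is invalid.

No — bags containing vertex 0 are not connected in the tree.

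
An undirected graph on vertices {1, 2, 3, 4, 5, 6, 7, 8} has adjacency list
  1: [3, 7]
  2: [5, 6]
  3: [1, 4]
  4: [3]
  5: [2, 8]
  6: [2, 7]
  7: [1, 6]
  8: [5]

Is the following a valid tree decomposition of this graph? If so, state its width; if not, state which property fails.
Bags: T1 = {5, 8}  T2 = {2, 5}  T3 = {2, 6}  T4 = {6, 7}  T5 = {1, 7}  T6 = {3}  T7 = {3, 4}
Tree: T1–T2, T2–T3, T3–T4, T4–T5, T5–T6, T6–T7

No — edge (1,3) lies in no bag.

A tree decomposition must satisfy three properties: every vertex lies in some bag; for every edge, both endpoints lie together in some bag; and for every vertex, the bags containing it form a connected subtree. Here edge (1,3) lies in no bag, so the decomposition is invalid.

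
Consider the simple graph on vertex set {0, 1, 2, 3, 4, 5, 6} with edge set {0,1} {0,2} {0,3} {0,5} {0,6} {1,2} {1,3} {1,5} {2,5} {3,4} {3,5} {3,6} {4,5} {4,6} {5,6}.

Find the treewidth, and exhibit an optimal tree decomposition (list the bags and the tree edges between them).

Treewidth 3.
Bags: B1 = {0, 1, 3, 5}  B2 = {0, 3, 5, 6}  B3 = {3, 4, 5, 6}  B4 = {0, 1, 2, 5}
Tree: B1–B2, B2–B3, B1–B4

The largest bag has 4 vertices, giving width 3; this decomposition certifies tw(G) ≤ 3. Conversely, {0, 1, 2, 5} is a clique of size 4, and the vertices of any clique must share a bag in every tree decomposition; so some bag has ≥ 4 vertices and tw(G) ≥ 3. Therefore the treewidth is 3.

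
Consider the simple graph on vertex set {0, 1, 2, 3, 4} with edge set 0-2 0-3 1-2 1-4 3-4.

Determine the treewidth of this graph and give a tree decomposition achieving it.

Each bag holds 3 vertices, so the decomposition has width 2, which upper-bounds the treewidth. For the lower bound, G contains the cycle 4–3–0–2–1–4, so G is not a forest; only forests have treewidth ≤ 1, hence tw(G) ≥ 2. Combining the bounds, tw(G) = 2.

Treewidth 2.
One such decomposition:
Bags: B1 = {0, 3, 4}  B2 = {0, 2, 4}  B3 = {1, 2, 4}
Tree: B1–B2, B2–B3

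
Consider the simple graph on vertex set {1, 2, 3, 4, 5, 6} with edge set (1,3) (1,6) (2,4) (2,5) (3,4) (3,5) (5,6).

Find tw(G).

2

A width-2 tree decomposition is:
Bags: B1 = {1, 5, 6}  B2 = {1, 3, 5}  B3 = {2, 3, 5}  B4 = {2, 3, 4}
Tree: B1–B2, B2–B3, B3–B4
The largest bag has 3 vertices, giving width 2; this decomposition certifies tw(G) ≤ 2. For the lower bound, G contains the cycle 6–1–3–5–6, so G is not a forest; only forests have treewidth ≤ 1, hence tw(G) ≥ 2. Hence tw(G) = 2 exactly.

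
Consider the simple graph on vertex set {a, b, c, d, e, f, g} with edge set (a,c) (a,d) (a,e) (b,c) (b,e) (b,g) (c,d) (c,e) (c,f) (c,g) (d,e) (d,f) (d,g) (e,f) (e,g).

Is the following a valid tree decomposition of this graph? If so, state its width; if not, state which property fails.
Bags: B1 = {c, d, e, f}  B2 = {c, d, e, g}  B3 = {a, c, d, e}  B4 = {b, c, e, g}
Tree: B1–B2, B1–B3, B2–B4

Vertex coverage: the bags together contain {a, b, c, d, e, f, g}, the full vertex set. Edge coverage: each edge of G has both endpoints in at least one bag. Running intersection: for every vertex, the bags containing it form a connected subtree. All three properties hold, so this is a valid tree decomposition of width max|bag| − 1 = 3, and hence tw(G) ≤ 3.

Yes; width 3.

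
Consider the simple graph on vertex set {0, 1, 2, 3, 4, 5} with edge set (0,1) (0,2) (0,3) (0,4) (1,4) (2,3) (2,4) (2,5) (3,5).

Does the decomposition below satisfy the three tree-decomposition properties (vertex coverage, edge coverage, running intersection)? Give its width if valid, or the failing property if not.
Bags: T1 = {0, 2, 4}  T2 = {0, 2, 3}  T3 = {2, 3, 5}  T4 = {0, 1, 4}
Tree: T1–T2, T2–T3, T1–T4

Checking the three conditions: (i) the bags cover all of {0, 1, 2, 3, 4, 5}; (ii) for each edge, some bag contains both endpoints; (iii) the bags containing any fixed vertex form a subtree. All hold, so the decomposition is valid with width 3 − 1 = 2.

Yes; width 2.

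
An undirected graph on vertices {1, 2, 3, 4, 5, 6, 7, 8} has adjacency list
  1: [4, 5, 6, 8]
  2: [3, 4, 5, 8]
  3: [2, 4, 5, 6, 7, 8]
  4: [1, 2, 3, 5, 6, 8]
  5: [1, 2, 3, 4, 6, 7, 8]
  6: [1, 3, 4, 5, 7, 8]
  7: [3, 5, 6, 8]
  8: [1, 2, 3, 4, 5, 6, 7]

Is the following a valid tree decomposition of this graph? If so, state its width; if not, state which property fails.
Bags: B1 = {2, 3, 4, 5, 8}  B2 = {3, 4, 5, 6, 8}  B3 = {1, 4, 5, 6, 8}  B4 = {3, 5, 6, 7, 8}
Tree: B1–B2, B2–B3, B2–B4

Yes; width 4.

Every vertex of G appears in some bag (union = {1, 2, 3, 4, 5, 6, 7, 8}); every edge is covered by a bag; and for each vertex v the set of bags containing v is connected in the bag tree. The decomposition is therefore valid. The largest bag has 5 vertices, so the width is 4.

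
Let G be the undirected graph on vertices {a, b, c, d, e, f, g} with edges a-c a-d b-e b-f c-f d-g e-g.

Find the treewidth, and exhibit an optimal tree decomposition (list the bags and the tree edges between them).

Treewidth 2.
One such decomposition:
Bags: B1 = {d, e, g}  B2 = {b, d, e}  B3 = {b, d, f}  B4 = {c, d, f}  B5 = {a, c, d}
Tree: B1–B2, B2–B3, B3–B4, B4–B5

Every bag has size at most 3, so the width is 3 − 1 = 2 and tw(G) ≤ 2. Since d–g–e–b–f–c–a–d is a cycle in G, G is not acyclic. Forests are exactly the graphs of treewidth ≤ 1, so tw(G) ≥ 2. Hence tw(G) = 2 exactly.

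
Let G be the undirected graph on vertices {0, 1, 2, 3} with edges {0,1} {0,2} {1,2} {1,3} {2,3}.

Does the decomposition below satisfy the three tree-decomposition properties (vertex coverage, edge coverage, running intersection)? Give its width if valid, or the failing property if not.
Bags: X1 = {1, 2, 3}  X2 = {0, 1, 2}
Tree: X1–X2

Every vertex of G appears in some bag (union = {0, 1, 2, 3}); every edge is covered by a bag; and for each vertex v the set of bags containing v is connected in the bag tree. The decomposition is therefore valid. The largest bag has 3 vertices, so the width is 2.

Yes; width 2.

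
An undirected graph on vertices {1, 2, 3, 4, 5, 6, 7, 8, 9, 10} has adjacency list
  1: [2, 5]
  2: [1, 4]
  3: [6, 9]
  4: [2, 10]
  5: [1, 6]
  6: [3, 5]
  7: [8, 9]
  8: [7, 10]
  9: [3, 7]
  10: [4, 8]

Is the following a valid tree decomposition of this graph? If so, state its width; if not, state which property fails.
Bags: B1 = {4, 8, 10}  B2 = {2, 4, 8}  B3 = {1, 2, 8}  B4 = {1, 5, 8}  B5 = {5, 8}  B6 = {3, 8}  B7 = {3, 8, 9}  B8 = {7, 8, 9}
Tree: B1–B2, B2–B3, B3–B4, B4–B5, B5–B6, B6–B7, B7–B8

No — vertex 6 appears in no bag.

A tree decomposition must satisfy three properties: every vertex lies in some bag; for every edge, both endpoints lie together in some bag; and for every vertex, the bags containing it form a connected subtree. Here vertex 6 appears in no bag, so the decomposition is invalid.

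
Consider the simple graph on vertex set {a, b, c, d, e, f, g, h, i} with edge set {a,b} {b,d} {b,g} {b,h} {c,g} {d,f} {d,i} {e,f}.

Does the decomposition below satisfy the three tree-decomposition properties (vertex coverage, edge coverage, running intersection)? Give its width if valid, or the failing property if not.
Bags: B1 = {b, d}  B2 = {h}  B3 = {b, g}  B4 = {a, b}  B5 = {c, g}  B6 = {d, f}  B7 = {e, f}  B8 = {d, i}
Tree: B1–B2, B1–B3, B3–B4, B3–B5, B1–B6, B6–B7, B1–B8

A tree decomposition must satisfy three properties: every vertex lies in some bag; for every edge, both endpoints lie together in some bag; and for every vertex, the bags containing it form a connected subtree. Here edge (b,h) lies in no bag, so the decomposition is invalid.

No — edge (b,h) lies in no bag.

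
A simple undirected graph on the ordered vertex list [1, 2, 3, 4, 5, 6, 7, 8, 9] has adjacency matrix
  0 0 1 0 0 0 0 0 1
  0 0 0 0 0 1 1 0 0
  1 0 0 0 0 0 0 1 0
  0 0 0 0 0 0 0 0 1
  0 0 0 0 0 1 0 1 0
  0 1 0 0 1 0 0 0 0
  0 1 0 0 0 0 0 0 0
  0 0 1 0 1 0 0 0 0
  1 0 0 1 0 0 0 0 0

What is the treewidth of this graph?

1

A width-1 tree decomposition is:
Bags: B1 = {4, 9}  B2 = {1, 9}  B3 = {1, 3}  B4 = {3, 8}  B5 = {5, 8}  B6 = {5, 6}  B7 = {2, 6}  B8 = {2, 7}
Tree: B1–B2, B2–B3, B3–B4, B4–B5, B5–B6, B6–B7, B7–B8
Each bag holds 2 vertices, so the decomposition has width 1, which upper-bounds the treewidth. G has an edge, so its treewidth is at least 1. The upper and lower bounds meet at 1, so that is the treewidth.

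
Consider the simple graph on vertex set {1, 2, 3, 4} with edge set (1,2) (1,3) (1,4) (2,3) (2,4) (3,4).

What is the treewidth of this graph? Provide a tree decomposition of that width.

Treewidth 3.
One such decomposition:
Bags: B1 = {1, 2, 3, 4}
Tree: (single bag)

A single bag containing all 4 vertices is trivially a valid decomposition of width 3. On the other hand G contains the 4-clique {1, 2, 3, 4}. A clique must lie in a single bag of any decomposition, so no decomposition can have width below 3. The upper and lower bounds meet at 3, so that is the treewidth.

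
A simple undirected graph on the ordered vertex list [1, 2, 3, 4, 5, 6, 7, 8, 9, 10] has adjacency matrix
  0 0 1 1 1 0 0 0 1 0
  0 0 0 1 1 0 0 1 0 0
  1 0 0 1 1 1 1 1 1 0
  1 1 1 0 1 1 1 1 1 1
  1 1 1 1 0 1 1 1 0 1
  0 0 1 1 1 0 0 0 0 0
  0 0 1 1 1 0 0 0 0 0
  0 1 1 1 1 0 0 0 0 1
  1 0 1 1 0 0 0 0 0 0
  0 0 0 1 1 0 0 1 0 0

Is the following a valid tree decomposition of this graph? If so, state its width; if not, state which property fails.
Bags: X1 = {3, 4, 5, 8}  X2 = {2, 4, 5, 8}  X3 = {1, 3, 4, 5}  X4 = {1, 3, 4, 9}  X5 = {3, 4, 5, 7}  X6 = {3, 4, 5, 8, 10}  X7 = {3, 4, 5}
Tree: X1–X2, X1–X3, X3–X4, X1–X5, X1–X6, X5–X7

No — vertex 6 appears in no bag.

A tree decomposition must satisfy three properties: every vertex lies in some bag; for every edge, both endpoints lie together in some bag; and for every vertex, the bags containing it form a connected subtree. Here vertex 6 appears in no bag, so the decomposition is invalid.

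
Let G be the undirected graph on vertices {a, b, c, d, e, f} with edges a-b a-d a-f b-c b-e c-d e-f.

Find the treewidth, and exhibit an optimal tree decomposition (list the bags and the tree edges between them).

Treewidth 2.
One such decomposition:
Bags: B1 = {b, c, d}  B2 = {a, b, d}  B3 = {a, b, e}  B4 = {a, e, f}
Tree: B1–B2, B2–B3, B3–B4

Every bag has size at most 3, so the width is 3 − 1 = 2 and tw(G) ≤ 2. Since c–d–a–b–c is a cycle in G, G is not acyclic. Forests are exactly the graphs of treewidth ≤ 1, so tw(G) ≥ 2. Therefore the treewidth is 2.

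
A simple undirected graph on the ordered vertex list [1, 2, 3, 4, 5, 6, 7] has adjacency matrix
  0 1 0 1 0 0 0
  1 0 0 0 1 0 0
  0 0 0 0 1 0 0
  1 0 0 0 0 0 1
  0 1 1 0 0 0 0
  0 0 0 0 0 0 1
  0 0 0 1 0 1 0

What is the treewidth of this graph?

A width-1 tree decomposition is:
Bags: B1 = {6, 7}  B2 = {4, 7}  B3 = {1, 4}  B4 = {1, 2}  B5 = {2, 5}  B6 = {3, 5}
Tree: B1–B2, B2–B3, B3–B4, B4–B5, B5–B6
Each bag holds 2 vertices, so the decomposition has width 1, which upper-bounds the treewidth. Any graph with an edge has treewidth ≥ 1, and G has the edge 6–7. The upper and lower bounds meet at 1, so that is the treewidth.

1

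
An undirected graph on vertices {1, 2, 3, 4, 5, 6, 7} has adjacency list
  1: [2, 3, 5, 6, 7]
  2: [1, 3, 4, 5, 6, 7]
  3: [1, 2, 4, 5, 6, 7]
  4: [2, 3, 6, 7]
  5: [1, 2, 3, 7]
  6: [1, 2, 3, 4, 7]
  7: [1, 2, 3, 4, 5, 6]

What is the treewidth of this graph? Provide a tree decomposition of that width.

Every bag has size at most 5, so the width is 5 − 1 = 4 and tw(G) ≤ 4. For the lower bound, the 5 vertices {1, 2, 3, 5, 7} are pairwise adjacent, and any tree decomposition puts a clique entirely inside one bag — forcing width ≥ 4. Combining the bounds, tw(G) = 4.

Treewidth 4.
One such decomposition:
Bags: B1 = {1, 2, 3, 6, 7}  B2 = {1, 2, 3, 5, 7}  B3 = {2, 3, 4, 6, 7}
Tree: B1–B2, B1–B3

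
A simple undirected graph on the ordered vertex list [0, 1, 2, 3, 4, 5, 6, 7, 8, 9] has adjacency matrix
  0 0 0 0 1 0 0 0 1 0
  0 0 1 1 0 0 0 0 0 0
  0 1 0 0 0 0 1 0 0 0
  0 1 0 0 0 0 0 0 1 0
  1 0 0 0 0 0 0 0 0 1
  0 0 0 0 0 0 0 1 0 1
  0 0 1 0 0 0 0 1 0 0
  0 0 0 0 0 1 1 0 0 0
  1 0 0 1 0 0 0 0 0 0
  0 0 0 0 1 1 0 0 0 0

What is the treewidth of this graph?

A width-2 tree decomposition is:
Bags: B1 = {0, 4, 8}  B2 = {4, 8, 9}  B3 = {5, 8, 9}  B4 = {5, 7, 8}  B5 = {6, 7, 8}  B6 = {2, 6, 8}  B7 = {1, 2, 8}  B8 = {1, 3, 8}
Tree: B1–B2, B2–B3, B3–B4, B4–B5, B5–B6, B6–B7, B7–B8
The largest bag has 3 vertices, giving width 2; this decomposition certifies tw(G) ≤ 2. The edges 8–0–4–9–5–7–6–2–1–3–8 form a cycle, so G is not a tree and its treewidth is at least 2. Therefore the treewidth is 2.

2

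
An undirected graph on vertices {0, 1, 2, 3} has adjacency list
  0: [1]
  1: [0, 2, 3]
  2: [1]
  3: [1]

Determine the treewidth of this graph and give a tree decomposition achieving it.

Treewidth 1.
One optimal decomposition is:
Bags: B1 = {1, 2}  B2 = {0, 1}  B3 = {1, 3}
Tree: B1–B2, B2–B3

The largest bag has 2 vertices, giving width 1; this decomposition certifies tw(G) ≤ 1. Since G has at least one edge (e.g. 1–2), it is not an edgeless graph, so tw(G) ≥ 1. The upper and lower bounds meet at 1, so that is the treewidth.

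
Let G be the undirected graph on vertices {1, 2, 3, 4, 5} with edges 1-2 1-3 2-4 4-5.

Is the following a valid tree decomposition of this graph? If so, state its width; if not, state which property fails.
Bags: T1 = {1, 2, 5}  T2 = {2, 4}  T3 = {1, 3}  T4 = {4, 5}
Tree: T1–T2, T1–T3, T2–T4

No — bags containing vertex 5 are not connected in the tree.

A tree decomposition must satisfy three properties: every vertex lies in some bag; for every edge, both endpoints lie together in some bag; and for every vertex, the bags containing it form a connected subtree. Here bags containing vertex 5 are not connected in the tree, so the decomposition is invalid.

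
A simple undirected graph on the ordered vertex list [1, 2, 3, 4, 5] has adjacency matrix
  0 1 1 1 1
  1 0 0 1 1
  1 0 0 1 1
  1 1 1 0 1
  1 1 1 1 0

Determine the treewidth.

3

A width-3 tree decomposition is:
Bags: B1 = {1, 3, 4, 5}  B2 = {1, 2, 4, 5}
Tree: B1–B2
Every bag has size at most 4, so the width is 4 − 1 = 3 and tw(G) ≤ 3. For the lower bound, the 4 vertices {1, 2, 4, 5} are pairwise adjacent, and any tree decomposition puts a clique entirely inside one bag — forcing width ≥ 3. Combining the bounds, tw(G) = 3.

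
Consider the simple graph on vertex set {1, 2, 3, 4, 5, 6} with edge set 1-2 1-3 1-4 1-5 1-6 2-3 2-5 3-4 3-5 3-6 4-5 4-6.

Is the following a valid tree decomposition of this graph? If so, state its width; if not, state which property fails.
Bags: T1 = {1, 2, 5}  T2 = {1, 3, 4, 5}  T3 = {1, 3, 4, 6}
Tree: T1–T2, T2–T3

A tree decomposition must satisfy three properties: every vertex lies in some bag; for every edge, both endpoints lie together in some bag; and for every vertex, the bags containing it form a connected subtree. Here edge (3,2) lies in no bag, so the decomposition is invalid.

No — edge (3,2) lies in no bag.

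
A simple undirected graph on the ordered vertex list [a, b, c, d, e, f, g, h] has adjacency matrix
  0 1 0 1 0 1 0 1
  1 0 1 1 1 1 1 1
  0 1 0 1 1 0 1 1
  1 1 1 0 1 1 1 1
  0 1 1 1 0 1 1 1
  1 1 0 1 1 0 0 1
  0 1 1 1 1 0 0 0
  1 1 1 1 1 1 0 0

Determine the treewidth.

A width-4 tree decomposition is:
Bags: B1 = {a, b, d, f, h}  B2 = {b, d, e, f, h}  B3 = {b, c, d, e, h}  B4 = {b, c, d, e, g}
Tree: B1–B2, B2–B3, B3–B4
Each bag holds 5 vertices, so the decomposition has width 4, which upper-bounds the treewidth. Conversely, {b, c, d, e, g} is a clique of size 5, and the vertices of any clique must share a bag in every tree decomposition; so some bag has ≥ 5 vertices and tw(G) ≥ 4. The upper and lower bounds meet at 4, so that is the treewidth.

4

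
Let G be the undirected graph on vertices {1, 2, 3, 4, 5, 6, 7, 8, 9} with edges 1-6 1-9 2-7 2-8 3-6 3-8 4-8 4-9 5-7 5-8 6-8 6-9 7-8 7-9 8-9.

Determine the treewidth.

2

A width-2 tree decomposition is:
Bags: B1 = {6, 8, 9}  B2 = {7, 8, 9}  B3 = {3, 6, 8}  B4 = {5, 7, 8}  B5 = {4, 8, 9}  B6 = {1, 6, 9}  B7 = {2, 7, 8}
Tree: B1–B2, B1–B3, B2–B4, B2–B5, B1–B6, B4–B7
The largest bag has 3 vertices, giving width 2; this decomposition certifies tw(G) ≤ 2. For the lower bound, the 3 vertices {3, 6, 8} are pairwise adjacent, and any tree decomposition puts a clique entirely inside one bag — forcing width ≥ 2. The upper and lower bounds meet at 2, so that is the treewidth.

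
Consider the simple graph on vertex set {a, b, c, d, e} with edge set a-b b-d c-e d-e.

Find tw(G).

A width-1 tree decomposition is:
Bags: B1 = {c, e}  B2 = {d, e}  B3 = {b, d}  B4 = {a, b}
Tree: B1–B2, B2–B3, B3–B4
Each bag holds 2 vertices, so the decomposition has width 1, which upper-bounds the treewidth. Any graph with an edge has treewidth ≥ 1, and G has the edge c–e. Combining the bounds, tw(G) = 1.

1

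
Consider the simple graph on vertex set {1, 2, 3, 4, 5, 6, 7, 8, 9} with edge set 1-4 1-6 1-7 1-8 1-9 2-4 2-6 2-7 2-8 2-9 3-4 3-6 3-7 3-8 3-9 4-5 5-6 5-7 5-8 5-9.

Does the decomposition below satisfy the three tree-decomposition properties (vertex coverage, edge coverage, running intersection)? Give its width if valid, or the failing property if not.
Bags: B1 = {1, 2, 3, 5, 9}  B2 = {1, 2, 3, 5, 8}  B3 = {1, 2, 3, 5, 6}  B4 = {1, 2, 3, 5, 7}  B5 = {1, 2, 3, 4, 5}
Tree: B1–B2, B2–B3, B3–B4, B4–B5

Checking the three conditions: (i) the bags cover all of {1, 2, 3, 4, 5, 6, 7, 8, 9}; (ii) for each edge, some bag contains both endpoints; (iii) the bags containing any fixed vertex form a subtree. All hold, so the decomposition is valid with width 5 − 1 = 4.

Yes; width 4.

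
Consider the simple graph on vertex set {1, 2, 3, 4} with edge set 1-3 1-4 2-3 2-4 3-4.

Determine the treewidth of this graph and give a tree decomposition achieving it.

Treewidth 2.
One optimal decomposition is:
Bags: B1 = {1, 3, 4}  B2 = {2, 3, 4}
Tree: B1–B2

The largest bag has 3 vertices, giving width 2; this decomposition certifies tw(G) ≤ 2. For the lower bound, the 3 vertices {1, 3, 4} are pairwise adjacent, and any tree decomposition puts a clique entirely inside one bag — forcing width ≥ 2. Therefore the treewidth is 2.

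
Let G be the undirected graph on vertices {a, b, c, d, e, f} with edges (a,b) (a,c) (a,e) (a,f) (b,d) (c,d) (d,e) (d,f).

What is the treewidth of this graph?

A width-2 tree decomposition is:
Bags: B1 = {a, d, f}  B2 = {a, b, d}  B3 = {a, d, e}  B4 = {a, c, d}
Tree: B1–B2, B2–B3, B3–B4
The largest bag has 3 vertices, giving width 2; this decomposition certifies tw(G) ≤ 2. Since d–f–a–b–d is a cycle in G, G is not acyclic. Forests are exactly the graphs of treewidth ≤ 1, so tw(G) ≥ 2. Hence tw(G) = 2 exactly.

2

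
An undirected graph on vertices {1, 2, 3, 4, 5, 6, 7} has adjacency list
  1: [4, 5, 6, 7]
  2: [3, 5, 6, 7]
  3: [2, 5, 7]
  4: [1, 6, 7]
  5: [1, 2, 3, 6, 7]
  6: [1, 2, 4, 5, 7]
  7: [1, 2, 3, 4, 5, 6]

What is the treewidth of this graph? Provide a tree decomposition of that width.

Treewidth 3.
One optimal decomposition is:
Bags: B1 = {1, 5, 6, 7}  B2 = {1, 4, 6, 7}  B3 = {2, 5, 6, 7}  B4 = {2, 3, 5, 7}
Tree: B1–B2, B1–B3, B3–B4

The largest bag has 4 vertices, giving width 3; this decomposition certifies tw(G) ≤ 3. On the other hand G contains the 4-clique {1, 4, 6, 7}. A clique must lie in a single bag of any decomposition, so no decomposition can have width below 3. Hence tw(G) = 3 exactly.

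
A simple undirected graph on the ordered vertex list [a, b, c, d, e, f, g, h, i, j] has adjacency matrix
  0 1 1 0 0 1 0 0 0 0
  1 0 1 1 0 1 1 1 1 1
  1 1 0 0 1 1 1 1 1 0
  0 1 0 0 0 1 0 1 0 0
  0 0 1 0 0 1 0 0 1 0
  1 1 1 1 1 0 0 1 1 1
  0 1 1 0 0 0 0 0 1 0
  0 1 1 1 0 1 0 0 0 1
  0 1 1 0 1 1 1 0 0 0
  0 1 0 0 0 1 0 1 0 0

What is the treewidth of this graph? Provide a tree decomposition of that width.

Treewidth 3.
One such decomposition:
Bags: B1 = {b, c, f, h}  B2 = {b, c, f, i}  B3 = {b, d, f, h}  B4 = {c, e, f, i}  B5 = {a, b, c, f}  B6 = {b, f, h, j}  B7 = {b, c, g, i}
Tree: B1–B2, B1–B3, B2–B4, B1–B5, B1–B6, B2–B7

Every bag has size at most 4, so the width is 4 − 1 = 3 and tw(G) ≤ 3. On the other hand G contains the 4-clique {b, c, g, i}. A clique must lie in a single bag of any decomposition, so no decomposition can have width below 3. The upper and lower bounds meet at 3, so that is the treewidth.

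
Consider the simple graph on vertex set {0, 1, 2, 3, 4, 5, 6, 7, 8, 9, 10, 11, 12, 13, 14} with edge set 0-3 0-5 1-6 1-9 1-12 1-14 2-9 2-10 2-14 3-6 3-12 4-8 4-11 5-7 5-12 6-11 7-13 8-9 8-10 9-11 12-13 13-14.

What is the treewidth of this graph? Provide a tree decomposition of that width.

Each bag holds 4 vertices, so the decomposition has width 3, which upper-bounds the treewidth. For the lower bound: the 4 vertex sets {4,8,10}, {11}, {9}, {1,2,6,14} are disjoint, each induces a connected subgraph, and every pair is joined by at least one edge of G. Contracting each set to a single vertex therefore yields K_{4} as a minor, and since treewidth is minor-monotone, tw(G) ≥ tw(K_{4}) = 3. Therefore the treewidth is 3.

Treewidth 3.
One optimal decomposition is:
Bags: B1 = {4, 8, 10, 11}  B2 = {8, 9, 10, 11}  B3 = {2, 9, 10, 11}  B4 = {2, 6, 9, 11}  B5 = {1, 2, 6, 9}  B6 = {1, 2, 6, 14}  B7 = {1, 3, 6, 14}  B8 = {1, 3, 12, 14}  B9 = {3, 12, 13, 14}  B10 = {0, 3, 12, 13}  B11 = {0, 5, 12, 13}  B12 = {0, 5, 7, 13}
Tree: B1–B2, B2–B3, B3–B4, B4–B5, B5–B6, B6–B7, B7–B8, B8–B9, B9–B10, B10–B11, B11–B12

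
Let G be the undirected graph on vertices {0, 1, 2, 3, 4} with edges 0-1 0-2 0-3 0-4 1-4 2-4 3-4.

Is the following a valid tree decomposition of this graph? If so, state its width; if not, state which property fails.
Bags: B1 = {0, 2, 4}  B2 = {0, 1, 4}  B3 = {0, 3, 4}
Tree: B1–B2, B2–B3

Yes; width 2.

Every vertex of G appears in some bag (union = {0, 1, 2, 3, 4}); every edge is covered by a bag; and for each vertex v the set of bags containing v is connected in the bag tree. The decomposition is therefore valid. The largest bag has 3 vertices, so the width is 2.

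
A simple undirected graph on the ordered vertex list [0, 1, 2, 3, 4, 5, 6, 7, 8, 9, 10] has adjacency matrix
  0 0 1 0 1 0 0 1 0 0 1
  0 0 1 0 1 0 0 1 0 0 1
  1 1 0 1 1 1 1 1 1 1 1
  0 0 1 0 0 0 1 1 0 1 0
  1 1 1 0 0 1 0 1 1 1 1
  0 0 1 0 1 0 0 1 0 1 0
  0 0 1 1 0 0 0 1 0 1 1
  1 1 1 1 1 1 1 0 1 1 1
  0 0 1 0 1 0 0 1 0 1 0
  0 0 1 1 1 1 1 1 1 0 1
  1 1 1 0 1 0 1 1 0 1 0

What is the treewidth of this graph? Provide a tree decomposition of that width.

Each bag holds 5 vertices, so the decomposition has width 4, which upper-bounds the treewidth. Conversely, {2, 3, 6, 7, 9} is a clique of size 5, and the vertices of any clique must share a bag in every tree decomposition; so some bag has ≥ 5 vertices and tw(G) ≥ 4. The upper and lower bounds meet at 4, so that is the treewidth.

Treewidth 4.
Bags: B1 = {0, 2, 4, 7, 10}  B2 = {2, 4, 7, 9, 10}  B3 = {2, 6, 7, 9, 10}  B4 = {2, 3, 6, 7, 9}  B5 = {2, 4, 7, 8, 9}  B6 = {2, 4, 5, 7, 9}  B7 = {1, 2, 4, 7, 10}
Tree: B1–B2, B2–B3, B3–B4, B2–B5, B2–B6, B2–B7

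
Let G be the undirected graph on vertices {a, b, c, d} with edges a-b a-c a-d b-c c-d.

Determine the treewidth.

A width-2 tree decomposition is:
Bags: B1 = {a, b, c}  B2 = {a, c, d}
Tree: B1–B2
Each bag holds 3 vertices, so the decomposition has width 2, which upper-bounds the treewidth. For the lower bound, the 3 vertices {a, c, d} are pairwise adjacent, and any tree decomposition puts a clique entirely inside one bag — forcing width ≥ 2. The upper and lower bounds meet at 2, so that is the treewidth.

2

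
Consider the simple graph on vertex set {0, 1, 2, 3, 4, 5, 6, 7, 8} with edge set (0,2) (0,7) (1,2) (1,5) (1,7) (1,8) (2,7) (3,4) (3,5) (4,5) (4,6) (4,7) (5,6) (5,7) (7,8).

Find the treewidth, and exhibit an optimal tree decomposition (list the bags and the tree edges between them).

Treewidth 2.
Bags: B1 = {1, 5, 7}  B2 = {4, 5, 7}  B3 = {3, 4, 5}  B4 = {1, 2, 7}  B5 = {1, 7, 8}  B6 = {0, 2, 7}  B7 = {4, 5, 6}
Tree: B1–B2, B2–B3, B1–B4, B4–B5, B4–B6, B3–B7

Every bag has size at most 3, so the width is 3 − 1 = 2 and tw(G) ≤ 2. On the other hand G contains the 3-clique {3, 4, 5}. A clique must lie in a single bag of any decomposition, so no decomposition can have width below 2. Hence tw(G) = 2 exactly.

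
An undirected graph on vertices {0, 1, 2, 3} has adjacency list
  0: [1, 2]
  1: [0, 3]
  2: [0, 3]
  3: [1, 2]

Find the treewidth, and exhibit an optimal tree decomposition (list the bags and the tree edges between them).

Each bag holds 3 vertices, so the decomposition has width 2, which upper-bounds the treewidth. The edges 0–2–3–1–0 form a cycle, so G is not a tree and its treewidth is at least 2. Hence tw(G) = 2 exactly.

Treewidth 2.
One such decomposition:
Bags: B1 = {0, 2, 3}  B2 = {0, 1, 3}
Tree: B1–B2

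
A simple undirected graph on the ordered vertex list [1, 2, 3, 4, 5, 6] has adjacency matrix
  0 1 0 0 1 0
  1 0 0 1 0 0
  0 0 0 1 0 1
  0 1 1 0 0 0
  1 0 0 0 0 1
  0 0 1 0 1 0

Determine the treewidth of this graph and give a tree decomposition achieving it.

Treewidth 2.
One optimal decomposition is:
Bags: B1 = {1, 2, 5}  B2 = {2, 5, 6}  B3 = {2, 3, 6}  B4 = {2, 3, 4}
Tree: B1–B2, B2–B3, B3–B4

The largest bag has 3 vertices, giving width 2; this decomposition certifies tw(G) ≤ 2. For the lower bound, G contains the cycle 2–1–5–6–3–4–2, so G is not a forest; only forests have treewidth ≤ 1, hence tw(G) ≥ 2. Combining the bounds, tw(G) = 2.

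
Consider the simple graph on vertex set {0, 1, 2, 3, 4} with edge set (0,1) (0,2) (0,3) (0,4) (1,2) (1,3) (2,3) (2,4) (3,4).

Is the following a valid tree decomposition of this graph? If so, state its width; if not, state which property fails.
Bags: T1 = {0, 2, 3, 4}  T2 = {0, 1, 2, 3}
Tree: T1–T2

Yes; width 3.

Vertex coverage: the bags together contain {0, 1, 2, 3, 4}, the full vertex set. Edge coverage: each edge of G has both endpoints in at least one bag. Running intersection: for every vertex, the bags containing it form a connected subtree. All three properties hold, so this is a valid tree decomposition of width max|bag| − 1 = 3, and hence tw(G) ≤ 3.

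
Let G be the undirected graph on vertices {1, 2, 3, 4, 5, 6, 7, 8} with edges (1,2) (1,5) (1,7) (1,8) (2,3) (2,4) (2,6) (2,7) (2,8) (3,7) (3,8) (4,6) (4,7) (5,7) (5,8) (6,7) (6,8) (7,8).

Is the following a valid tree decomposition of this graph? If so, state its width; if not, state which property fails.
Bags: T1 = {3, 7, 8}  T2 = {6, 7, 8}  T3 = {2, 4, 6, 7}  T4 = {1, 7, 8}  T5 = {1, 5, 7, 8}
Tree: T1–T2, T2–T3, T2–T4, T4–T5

A tree decomposition must satisfy three properties: every vertex lies in some bag; for every edge, both endpoints lie together in some bag; and for every vertex, the bags containing it form a connected subtree. Here edge (2,3) lies in no bag, so the decomposition is invalid.

No — edge (2,3) lies in no bag.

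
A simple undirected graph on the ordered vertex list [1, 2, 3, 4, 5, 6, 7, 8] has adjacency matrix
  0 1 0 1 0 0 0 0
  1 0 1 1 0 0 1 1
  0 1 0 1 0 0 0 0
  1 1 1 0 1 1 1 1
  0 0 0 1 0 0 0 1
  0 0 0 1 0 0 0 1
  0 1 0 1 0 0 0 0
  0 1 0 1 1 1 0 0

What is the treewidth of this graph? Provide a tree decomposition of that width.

The largest bag has 3 vertices, giving width 2; this decomposition certifies tw(G) ≤ 2. On the other hand G contains the 3-clique {2, 4, 8}. A clique must lie in a single bag of any decomposition, so no decomposition can have width below 2. Therefore the treewidth is 2.

Treewidth 2.
Bags: B1 = {4, 6, 8}  B2 = {2, 4, 8}  B3 = {2, 4, 7}  B4 = {1, 2, 4}  B5 = {2, 3, 4}  B6 = {4, 5, 8}
Tree: B1–B2, B2–B3, B2–B4, B4–B5, B2–B6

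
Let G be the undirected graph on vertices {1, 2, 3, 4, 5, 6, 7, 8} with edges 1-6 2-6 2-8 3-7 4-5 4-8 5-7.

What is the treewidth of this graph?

1

A width-1 tree decomposition is:
Bags: B1 = {1, 6}  B2 = {2, 6}  B3 = {2, 8}  B4 = {4, 8}  B5 = {4, 5}  B6 = {5, 7}  B7 = {3, 7}
Tree: B1–B2, B2–B3, B3–B4, B4–B5, B5–B6, B6–B7
Every bag has size at most 2, so the width is 2 − 1 = 1 and tw(G) ≤ 1. G has an edge, so its treewidth is at least 1. Therefore the treewidth is 1.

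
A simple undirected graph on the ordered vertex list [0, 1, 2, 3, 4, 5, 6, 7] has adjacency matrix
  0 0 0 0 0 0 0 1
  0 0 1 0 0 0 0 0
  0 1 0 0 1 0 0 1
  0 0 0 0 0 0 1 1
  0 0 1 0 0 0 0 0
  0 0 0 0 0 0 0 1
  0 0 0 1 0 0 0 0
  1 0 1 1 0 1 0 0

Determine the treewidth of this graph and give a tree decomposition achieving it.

The largest bag has 2 vertices, giving width 1; this decomposition certifies tw(G) ≤ 1. G has an edge, so its treewidth is at least 1. Hence tw(G) = 1 exactly.

Treewidth 1.
One such decomposition:
Bags: B1 = {2, 7}  B2 = {2, 4}  B3 = {0, 7}  B4 = {3, 7}  B5 = {3, 6}  B6 = {1, 2}  B7 = {5, 7}
Tree: B1–B2, B1–B3, B1–B4, B4–B5, B2–B6, B4–B7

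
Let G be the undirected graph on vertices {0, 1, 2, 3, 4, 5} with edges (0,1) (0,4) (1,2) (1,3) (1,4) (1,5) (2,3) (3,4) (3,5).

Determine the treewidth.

A width-2 tree decomposition is:
Bags: B1 = {1, 3, 5}  B2 = {1, 3, 4}  B3 = {0, 1, 4}  B4 = {1, 2, 3}
Tree: B1–B2, B2–B3, B2–B4
The largest bag has 3 vertices, giving width 2; this decomposition certifies tw(G) ≤ 2. For the lower bound, the 3 vertices {0, 1, 4} are pairwise adjacent, and any tree decomposition puts a clique entirely inside one bag — forcing width ≥ 2. Hence tw(G) = 2 exactly.

2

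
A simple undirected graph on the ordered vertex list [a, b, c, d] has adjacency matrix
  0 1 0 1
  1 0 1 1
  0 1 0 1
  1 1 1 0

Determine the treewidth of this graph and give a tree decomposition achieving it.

The largest bag has 3 vertices, giving width 2; this decomposition certifies tw(G) ≤ 2. On the other hand G contains the 3-clique {b, c, d}. A clique must lie in a single bag of any decomposition, so no decomposition can have width below 2. Therefore the treewidth is 2.

Treewidth 2.
One such decomposition:
Bags: B1 = {b, c, d}  B2 = {a, b, d}
Tree: B1–B2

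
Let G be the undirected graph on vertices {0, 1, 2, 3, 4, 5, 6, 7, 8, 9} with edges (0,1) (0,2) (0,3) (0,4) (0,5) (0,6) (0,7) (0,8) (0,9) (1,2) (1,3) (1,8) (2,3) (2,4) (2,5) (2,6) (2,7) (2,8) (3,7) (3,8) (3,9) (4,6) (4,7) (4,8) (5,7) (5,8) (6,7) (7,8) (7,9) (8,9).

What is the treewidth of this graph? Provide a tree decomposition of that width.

The largest bag has 5 vertices, giving width 4; this decomposition certifies tw(G) ≤ 4. On the other hand G contains the 5-clique {0, 3, 7, 8, 9}. A clique must lie in a single bag of any decomposition, so no decomposition can have width below 4. The upper and lower bounds meet at 4, so that is the treewidth.

Treewidth 4.
One such decomposition:
Bags: B1 = {0, 2, 4, 7, 8}  B2 = {0, 2, 3, 7, 8}  B3 = {0, 2, 5, 7, 8}  B4 = {0, 1, 2, 3, 8}  B5 = {0, 2, 4, 6, 7}  B6 = {0, 3, 7, 8, 9}
Tree: B1–B2, B2–B3, B2–B4, B1–B5, B2–B6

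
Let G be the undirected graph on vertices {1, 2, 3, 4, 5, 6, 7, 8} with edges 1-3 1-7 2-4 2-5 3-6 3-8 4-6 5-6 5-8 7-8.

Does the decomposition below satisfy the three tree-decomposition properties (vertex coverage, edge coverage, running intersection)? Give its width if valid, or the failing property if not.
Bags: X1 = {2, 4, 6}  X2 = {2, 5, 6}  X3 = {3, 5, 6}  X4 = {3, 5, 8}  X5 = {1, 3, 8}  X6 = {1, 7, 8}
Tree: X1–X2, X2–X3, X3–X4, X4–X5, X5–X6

Every vertex of G appears in some bag (union = {1, 2, 3, 4, 5, 6, 7, 8}); every edge is covered by a bag; and for each vertex v the set of bags containing v is connected in the bag tree. The decomposition is therefore valid. The largest bag has 3 vertices, so the width is 2.

Yes; width 2.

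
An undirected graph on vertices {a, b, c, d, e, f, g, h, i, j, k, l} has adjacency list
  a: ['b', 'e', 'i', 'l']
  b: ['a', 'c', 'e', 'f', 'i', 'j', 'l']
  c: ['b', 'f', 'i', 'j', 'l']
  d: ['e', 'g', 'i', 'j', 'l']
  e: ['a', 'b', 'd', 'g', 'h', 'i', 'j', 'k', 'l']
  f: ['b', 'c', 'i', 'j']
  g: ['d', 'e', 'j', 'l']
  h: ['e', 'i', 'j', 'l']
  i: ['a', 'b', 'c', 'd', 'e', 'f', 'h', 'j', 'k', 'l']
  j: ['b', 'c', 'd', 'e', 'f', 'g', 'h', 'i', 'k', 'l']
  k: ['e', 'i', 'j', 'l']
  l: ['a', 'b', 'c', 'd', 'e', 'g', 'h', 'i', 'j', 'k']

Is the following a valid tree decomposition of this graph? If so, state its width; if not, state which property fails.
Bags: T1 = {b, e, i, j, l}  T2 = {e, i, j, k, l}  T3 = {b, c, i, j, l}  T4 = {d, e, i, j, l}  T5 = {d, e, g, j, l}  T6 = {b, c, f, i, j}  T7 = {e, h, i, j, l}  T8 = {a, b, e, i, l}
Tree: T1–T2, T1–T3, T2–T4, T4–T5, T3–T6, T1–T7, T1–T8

Checking the three conditions: (i) the bags cover all of {a, b, c, d, e, f, g, h, i, j, k, l}; (ii) for each edge, some bag contains both endpoints; (iii) the bags containing any fixed vertex form a subtree. All hold, so the decomposition is valid with width 5 − 1 = 4.

Yes; width 4.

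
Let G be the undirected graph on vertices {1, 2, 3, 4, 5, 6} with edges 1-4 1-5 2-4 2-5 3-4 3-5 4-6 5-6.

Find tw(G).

A width-2 tree decomposition is:
Bags: B1 = {3, 4, 5}  B2 = {2, 4, 5}  B3 = {4, 5, 6}  B4 = {1, 4, 5}
Tree: B1–B2, B2–B3, B3–B4
Every bag has size at most 3, so the width is 3 − 1 = 2 and tw(G) ≤ 2. For the lower bound, G contains the cycle 3–4–2–5–3, so G is not a forest; only forests have treewidth ≤ 1, hence tw(G) ≥ 2. The upper and lower bounds meet at 2, so that is the treewidth.

2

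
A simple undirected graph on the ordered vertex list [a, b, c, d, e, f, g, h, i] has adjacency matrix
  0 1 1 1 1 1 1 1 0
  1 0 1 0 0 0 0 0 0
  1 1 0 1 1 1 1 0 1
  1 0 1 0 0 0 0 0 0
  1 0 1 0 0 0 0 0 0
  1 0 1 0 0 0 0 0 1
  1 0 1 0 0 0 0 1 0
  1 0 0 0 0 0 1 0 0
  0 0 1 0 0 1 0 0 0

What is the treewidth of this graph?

2

A width-2 tree decomposition is:
Bags: B1 = {a, c, f}  B2 = {a, c, g}  B3 = {a, c, e}  B4 = {a, b, c}  B5 = {a, g, h}  B6 = {c, f, i}  B7 = {a, c, d}
Tree: B1–B2, B2–B3, B2–B4, B2–B5, B1–B6, B4–B7
Each bag holds 3 vertices, so the decomposition has width 2, which upper-bounds the treewidth. Conversely, {a, g, h} is a clique of size 3, and the vertices of any clique must share a bag in every tree decomposition; so some bag has ≥ 3 vertices and tw(G) ≥ 2. Hence tw(G) = 2 exactly.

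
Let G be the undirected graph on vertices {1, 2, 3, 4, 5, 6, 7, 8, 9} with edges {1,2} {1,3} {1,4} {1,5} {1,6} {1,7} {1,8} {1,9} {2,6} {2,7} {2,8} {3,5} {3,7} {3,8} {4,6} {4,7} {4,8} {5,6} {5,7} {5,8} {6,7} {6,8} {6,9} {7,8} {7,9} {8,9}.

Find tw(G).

A width-4 tree decomposition is:
Bags: B1 = {1, 4, 6, 7, 8}  B2 = {1, 6, 7, 8, 9}  B3 = {1, 5, 6, 7, 8}  B4 = {1, 2, 6, 7, 8}  B5 = {1, 3, 5, 7, 8}
Tree: B1–B2, B2–B3, B1–B4, B3–B5
Each bag holds 5 vertices, so the decomposition has width 4, which upper-bounds the treewidth. Conversely, {1, 3, 5, 7, 8} is a clique of size 5, and the vertices of any clique must share a bag in every tree decomposition; so some bag has ≥ 5 vertices and tw(G) ≥ 4. Combining the bounds, tw(G) = 4.

4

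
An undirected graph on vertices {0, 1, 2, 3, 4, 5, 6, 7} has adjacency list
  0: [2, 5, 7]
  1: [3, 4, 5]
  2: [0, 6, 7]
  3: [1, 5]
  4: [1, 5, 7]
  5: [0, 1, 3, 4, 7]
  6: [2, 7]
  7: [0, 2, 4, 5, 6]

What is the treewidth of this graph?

A width-2 tree decomposition is:
Bags: B1 = {4, 5, 7}  B2 = {0, 5, 7}  B3 = {0, 2, 7}  B4 = {2, 6, 7}  B5 = {1, 4, 5}  B6 = {1, 3, 5}
Tree: B1–B2, B2–B3, B3–B4, B1–B5, B5–B6
The largest bag has 3 vertices, giving width 2; this decomposition certifies tw(G) ≤ 2. For the lower bound, the 3 vertices {0, 2, 7} are pairwise adjacent, and any tree decomposition puts a clique entirely inside one bag — forcing width ≥ 2. The upper and lower bounds meet at 2, so that is the treewidth.

2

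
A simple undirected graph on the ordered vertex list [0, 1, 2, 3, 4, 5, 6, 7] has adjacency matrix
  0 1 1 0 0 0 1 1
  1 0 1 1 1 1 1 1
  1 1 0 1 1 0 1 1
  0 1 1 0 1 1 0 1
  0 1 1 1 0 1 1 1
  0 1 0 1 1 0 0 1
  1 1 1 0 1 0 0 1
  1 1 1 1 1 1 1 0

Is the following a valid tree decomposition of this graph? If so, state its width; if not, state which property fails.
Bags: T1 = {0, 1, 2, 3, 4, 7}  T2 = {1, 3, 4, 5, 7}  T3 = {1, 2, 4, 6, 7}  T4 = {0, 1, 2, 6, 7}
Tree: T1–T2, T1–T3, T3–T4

No — bags containing vertex 0 are not connected in the tree.

A tree decomposition must satisfy three properties: every vertex lies in some bag; for every edge, both endpoints lie together in some bag; and for every vertex, the bags containing it form a connected subtree. Here bags containing vertex 0 are not connected in the tree, so the decomposition is invalid.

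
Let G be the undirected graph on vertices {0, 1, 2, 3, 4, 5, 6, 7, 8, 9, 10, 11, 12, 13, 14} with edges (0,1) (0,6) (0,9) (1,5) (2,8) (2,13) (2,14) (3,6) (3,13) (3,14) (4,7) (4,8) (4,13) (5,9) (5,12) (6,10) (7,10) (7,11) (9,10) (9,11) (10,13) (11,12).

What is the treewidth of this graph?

3

A width-3 tree decomposition is:
Bags: B1 = {1, 5, 11, 12}  B2 = {1, 5, 9, 11}  B3 = {0, 1, 9, 11}  B4 = {0, 7, 9, 11}  B5 = {0, 7, 9, 10}  B6 = {0, 6, 7, 10}  B7 = {4, 6, 7, 10}  B8 = {4, 6, 10, 13}  B9 = {3, 4, 6, 13}  B10 = {3, 4, 8, 13}  B11 = {2, 3, 8, 13}  B12 = {2, 3, 8, 14}
Tree: B1–B2, B2–B3, B3–B4, B4–B5, B5–B6, B6–B7, B7–B8, B8–B9, B9–B10, B10–B11, B11–B12
Every bag has size at most 4, so the width is 4 − 1 = 3 and tw(G) ≤ 3. For the lower bound: the 4 vertex sets {1,5,12}, {11}, {9}, {0,6,7,10} are disjoint, each induces a connected subgraph, and every pair is joined by at least one edge of G. Contracting each set to a single vertex therefore yields K_{4} as a minor, and since treewidth is minor-monotone, tw(G) ≥ tw(K_{4}) = 3. Therefore the treewidth is 3.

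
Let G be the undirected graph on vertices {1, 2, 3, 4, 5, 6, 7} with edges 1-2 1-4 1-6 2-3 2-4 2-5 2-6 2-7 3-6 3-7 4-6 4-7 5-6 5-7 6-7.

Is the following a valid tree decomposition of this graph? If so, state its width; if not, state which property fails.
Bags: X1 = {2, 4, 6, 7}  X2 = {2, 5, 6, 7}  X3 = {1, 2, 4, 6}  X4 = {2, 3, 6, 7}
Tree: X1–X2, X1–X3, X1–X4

Yes; width 3.

Checking the three conditions: (i) the bags cover all of {1, 2, 3, 4, 5, 6, 7}; (ii) for each edge, some bag contains both endpoints; (iii) the bags containing any fixed vertex form a subtree. All hold, so the decomposition is valid with width 4 − 1 = 3.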